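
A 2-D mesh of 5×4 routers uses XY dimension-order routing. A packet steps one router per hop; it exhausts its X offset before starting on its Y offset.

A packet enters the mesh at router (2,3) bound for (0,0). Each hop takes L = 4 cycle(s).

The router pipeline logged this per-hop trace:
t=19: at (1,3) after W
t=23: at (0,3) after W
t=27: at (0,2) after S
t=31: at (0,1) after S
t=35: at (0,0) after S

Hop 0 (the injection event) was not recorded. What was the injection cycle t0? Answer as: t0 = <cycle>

t0 = 15

The first recorded entry is hop 1 at cycle 19.
Therefore t0 = 19 − L = 15.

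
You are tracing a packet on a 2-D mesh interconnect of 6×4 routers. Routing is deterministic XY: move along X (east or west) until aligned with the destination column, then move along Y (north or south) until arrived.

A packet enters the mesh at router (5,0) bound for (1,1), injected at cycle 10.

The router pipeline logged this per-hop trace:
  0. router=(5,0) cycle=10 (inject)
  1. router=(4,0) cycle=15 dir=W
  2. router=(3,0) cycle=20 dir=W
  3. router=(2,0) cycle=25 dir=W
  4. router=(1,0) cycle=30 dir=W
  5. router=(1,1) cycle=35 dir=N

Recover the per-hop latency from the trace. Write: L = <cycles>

L = 5

Between hops 0 and 1 the cycle counter advances 15 − 10 = 5.
Each hop adds L, hence L = 5.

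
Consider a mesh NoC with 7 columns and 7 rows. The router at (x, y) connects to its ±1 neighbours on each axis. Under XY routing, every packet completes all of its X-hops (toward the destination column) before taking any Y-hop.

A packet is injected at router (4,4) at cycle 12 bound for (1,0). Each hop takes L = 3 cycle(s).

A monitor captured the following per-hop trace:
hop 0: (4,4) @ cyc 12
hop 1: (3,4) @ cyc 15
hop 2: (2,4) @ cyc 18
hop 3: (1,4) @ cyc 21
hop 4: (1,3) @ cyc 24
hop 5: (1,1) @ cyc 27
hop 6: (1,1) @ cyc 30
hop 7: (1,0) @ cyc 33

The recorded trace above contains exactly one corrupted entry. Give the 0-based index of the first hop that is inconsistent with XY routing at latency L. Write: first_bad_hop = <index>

first_bad_hop = 5

hop 1: step (-1,+0), +3 cyc — ok
hop 2: step (-1,+0), +3 cyc — ok
hop 3: step (-1,+0), +3 cyc — ok
hop 4: step (+0,-1), +3 cyc — ok
hop 5: step (+0,-2), +3 cyc — BAD: non-unit step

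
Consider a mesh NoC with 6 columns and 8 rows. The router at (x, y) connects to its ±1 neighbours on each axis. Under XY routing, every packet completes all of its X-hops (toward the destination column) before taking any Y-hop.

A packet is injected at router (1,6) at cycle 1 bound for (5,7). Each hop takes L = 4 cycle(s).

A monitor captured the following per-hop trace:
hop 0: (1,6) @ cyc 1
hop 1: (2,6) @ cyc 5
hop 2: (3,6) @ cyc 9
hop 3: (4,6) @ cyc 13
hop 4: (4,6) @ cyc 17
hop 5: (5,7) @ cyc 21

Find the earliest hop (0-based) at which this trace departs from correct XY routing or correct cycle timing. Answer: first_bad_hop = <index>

hop 1: step (+1,+0), +4 cyc — ok
hop 2: step (+1,+0), +4 cyc — ok
hop 3: step (+1,+0), +4 cyc — ok
hop 4: step (+0,+0), +4 cyc — BAD: non-unit step

first_bad_hop = 4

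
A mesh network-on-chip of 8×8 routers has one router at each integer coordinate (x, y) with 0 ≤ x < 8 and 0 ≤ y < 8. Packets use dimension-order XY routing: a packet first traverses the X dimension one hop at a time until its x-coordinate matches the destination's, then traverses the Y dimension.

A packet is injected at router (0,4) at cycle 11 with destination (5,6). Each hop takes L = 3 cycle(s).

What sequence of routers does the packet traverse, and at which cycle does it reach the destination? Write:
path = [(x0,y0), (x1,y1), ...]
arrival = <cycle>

path = [(0,4), (1,4), (2,4), (3,4), (4,4), (5,4), (5,5), (5,6)]
arrival = 32

hop 0: (0,4) @ cyc 11
hop 1: (1,4) @ cyc 14  [E]
hop 2: (2,4) @ cyc 17  [E]
hop 3: (3,4) @ cyc 20  [E]
hop 4: (4,4) @ cyc 23  [E]
hop 5: (5,4) @ cyc 26  [E]
hop 6: (5,5) @ cyc 29  [N]
hop 7: (5,6) @ cyc 32  [N]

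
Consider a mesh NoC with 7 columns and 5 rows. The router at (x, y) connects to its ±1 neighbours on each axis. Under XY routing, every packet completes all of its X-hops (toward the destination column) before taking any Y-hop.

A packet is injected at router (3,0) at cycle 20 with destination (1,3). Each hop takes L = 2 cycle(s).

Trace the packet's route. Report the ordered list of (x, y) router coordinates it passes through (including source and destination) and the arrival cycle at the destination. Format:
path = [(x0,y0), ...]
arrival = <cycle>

[0] x=3 y=0 t=20
[1] x=2 y=0 t=22 →W
[2] x=1 y=0 t=24 →W
[3] x=1 y=1 t=26 →N
[4] x=1 y=2 t=28 →N
[5] x=1 y=3 t=30 →N

path = [(3,0), (2,0), (1,0), (1,1), (1,2), (1,3)]
arrival = 30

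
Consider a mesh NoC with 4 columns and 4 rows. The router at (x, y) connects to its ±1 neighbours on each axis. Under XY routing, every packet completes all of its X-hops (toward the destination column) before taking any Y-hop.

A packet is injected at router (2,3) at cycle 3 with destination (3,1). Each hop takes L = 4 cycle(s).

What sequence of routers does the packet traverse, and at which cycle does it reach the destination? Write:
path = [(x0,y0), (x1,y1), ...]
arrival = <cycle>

#0 — 2,3 | c3
#1 — 3,3 | c7 | E
#2 — 3,2 | c11 | S
#3 — 3,1 | c15 | S

path = [(2,3), (3,3), (3,2), (3,1)]
arrival = 15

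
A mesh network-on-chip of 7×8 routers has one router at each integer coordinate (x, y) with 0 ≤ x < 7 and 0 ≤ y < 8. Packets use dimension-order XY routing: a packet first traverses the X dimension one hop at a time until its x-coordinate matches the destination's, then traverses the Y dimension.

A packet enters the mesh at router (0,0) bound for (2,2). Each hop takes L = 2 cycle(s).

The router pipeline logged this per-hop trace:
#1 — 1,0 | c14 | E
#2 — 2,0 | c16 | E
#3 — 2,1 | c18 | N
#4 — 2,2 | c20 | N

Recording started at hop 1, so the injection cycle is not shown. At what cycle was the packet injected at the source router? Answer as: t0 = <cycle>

Hop 1 reached at cycle 14; hop k is at t0 + k·L.
Subtract one hop: t0 = 14 − 2 = 12.

t0 = 12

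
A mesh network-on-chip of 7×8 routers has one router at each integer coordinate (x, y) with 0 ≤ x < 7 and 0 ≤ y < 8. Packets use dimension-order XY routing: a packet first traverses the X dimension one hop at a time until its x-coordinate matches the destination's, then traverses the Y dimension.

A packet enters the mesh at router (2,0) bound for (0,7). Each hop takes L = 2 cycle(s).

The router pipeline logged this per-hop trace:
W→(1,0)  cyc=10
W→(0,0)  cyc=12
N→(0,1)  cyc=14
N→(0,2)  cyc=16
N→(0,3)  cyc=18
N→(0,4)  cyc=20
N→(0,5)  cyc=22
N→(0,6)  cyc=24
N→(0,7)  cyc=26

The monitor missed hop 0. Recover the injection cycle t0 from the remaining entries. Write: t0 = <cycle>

t0 = 8

cyc[1] = 10 and cyc[k] = t0 + k·L for every k.
Therefore t0 = 10 − L = 8.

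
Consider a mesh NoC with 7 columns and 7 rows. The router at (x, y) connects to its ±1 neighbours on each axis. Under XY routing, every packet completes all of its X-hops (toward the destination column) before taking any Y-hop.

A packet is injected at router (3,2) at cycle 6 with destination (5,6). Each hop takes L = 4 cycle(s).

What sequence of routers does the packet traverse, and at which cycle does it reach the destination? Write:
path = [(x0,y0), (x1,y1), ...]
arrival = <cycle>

path = [(3,2), (4,2), (5,2), (5,3), (5,4), (5,5), (5,6)]
arrival = 30

#0 — 3,2 | c6
#1 — 4,2 | c10 | E
#2 — 5,2 | c14 | E
#3 — 5,3 | c18 | N
#4 — 5,4 | c22 | N
#5 — 5,5 | c26 | N
#6 — 5,6 | c30 | N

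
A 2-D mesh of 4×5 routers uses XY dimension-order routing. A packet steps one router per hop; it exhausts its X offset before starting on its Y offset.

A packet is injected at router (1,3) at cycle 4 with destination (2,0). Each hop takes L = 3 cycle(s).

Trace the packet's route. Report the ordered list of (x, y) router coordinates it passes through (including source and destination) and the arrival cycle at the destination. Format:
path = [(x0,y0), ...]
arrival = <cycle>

path = [(1,3), (2,3), (2,2), (2,1), (2,0)]
arrival = 16

hop 0: (1,3) @ cyc 4
hop 1: (2,3) @ cyc 7  [E]
hop 2: (2,2) @ cyc 10  [S]
hop 3: (2,1) @ cyc 13  [S]
hop 4: (2,0) @ cyc 16  [S]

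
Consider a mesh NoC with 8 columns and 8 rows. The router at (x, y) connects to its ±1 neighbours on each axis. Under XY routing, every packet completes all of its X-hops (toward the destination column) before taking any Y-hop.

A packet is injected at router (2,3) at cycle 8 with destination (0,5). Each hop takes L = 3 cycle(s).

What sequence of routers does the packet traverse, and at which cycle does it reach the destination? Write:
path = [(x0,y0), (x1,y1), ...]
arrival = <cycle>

  0. router=(2,3) cycle=8 (inject)
  1. router=(1,3) cycle=11 dir=W
  2. router=(0,3) cycle=14 dir=W
  3. router=(0,4) cycle=17 dir=N
  4. router=(0,5) cycle=20 dir=N

path = [(2,3), (1,3), (0,3), (0,4), (0,5)]
arrival = 20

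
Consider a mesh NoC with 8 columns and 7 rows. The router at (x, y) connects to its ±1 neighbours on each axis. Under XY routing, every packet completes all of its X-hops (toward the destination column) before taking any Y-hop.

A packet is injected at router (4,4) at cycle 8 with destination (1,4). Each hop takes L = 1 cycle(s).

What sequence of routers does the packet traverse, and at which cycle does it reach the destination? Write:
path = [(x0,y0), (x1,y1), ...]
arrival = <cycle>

path = [(4,4), (3,4), (2,4), (1,4)]
arrival = 11

hop 0: (4,4) @ cyc 8
hop 1: (3,4) @ cyc 9  [W]
hop 2: (2,4) @ cyc 10  [W]
hop 3: (1,4) @ cyc 11  [W]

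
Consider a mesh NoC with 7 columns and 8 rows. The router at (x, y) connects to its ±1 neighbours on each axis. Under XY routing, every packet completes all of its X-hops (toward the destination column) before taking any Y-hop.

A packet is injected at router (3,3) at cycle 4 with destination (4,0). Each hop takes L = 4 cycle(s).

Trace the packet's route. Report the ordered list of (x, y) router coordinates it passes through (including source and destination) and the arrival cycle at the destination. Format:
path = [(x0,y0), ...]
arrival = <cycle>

  0. router=(3,3) cycle=4 (inject)
  1. router=(4,3) cycle=8 dir=E
  2. router=(4,2) cycle=12 dir=S
  3. router=(4,1) cycle=16 dir=S
  4. router=(4,0) cycle=20 dir=S

path = [(3,3), (4,3), (4,2), (4,1), (4,0)]
arrival = 20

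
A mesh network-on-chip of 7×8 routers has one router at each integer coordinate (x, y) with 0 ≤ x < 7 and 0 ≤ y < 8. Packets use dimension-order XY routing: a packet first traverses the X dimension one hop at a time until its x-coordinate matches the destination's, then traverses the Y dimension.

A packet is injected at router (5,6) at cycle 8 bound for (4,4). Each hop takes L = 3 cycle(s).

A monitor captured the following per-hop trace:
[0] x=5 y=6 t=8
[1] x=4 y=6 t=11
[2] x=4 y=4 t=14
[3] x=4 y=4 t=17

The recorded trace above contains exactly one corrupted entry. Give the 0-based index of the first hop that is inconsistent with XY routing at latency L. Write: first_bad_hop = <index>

hop 1: step (-1,+0), +3 cyc — ok
hop 2: step (+0,-2), +3 cyc — BAD: non-unit step

first_bad_hop = 2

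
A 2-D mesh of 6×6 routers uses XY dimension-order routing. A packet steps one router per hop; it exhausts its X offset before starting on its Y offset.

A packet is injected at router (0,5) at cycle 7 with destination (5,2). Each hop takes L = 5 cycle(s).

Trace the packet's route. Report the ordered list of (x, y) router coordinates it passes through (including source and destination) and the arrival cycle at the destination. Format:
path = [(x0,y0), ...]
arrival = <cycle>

path = [(0,5), (1,5), (2,5), (3,5), (4,5), (5,5), (5,4), (5,3), (5,2)]
arrival = 47

src (0,5)  cyc=7
E→(1,5)  cyc=12
E→(2,5)  cyc=17
E→(3,5)  cyc=22
E→(4,5)  cyc=27
E→(5,5)  cyc=32
S→(5,4)  cyc=37
S→(5,3)  cyc=42
S→(5,2)  cyc=47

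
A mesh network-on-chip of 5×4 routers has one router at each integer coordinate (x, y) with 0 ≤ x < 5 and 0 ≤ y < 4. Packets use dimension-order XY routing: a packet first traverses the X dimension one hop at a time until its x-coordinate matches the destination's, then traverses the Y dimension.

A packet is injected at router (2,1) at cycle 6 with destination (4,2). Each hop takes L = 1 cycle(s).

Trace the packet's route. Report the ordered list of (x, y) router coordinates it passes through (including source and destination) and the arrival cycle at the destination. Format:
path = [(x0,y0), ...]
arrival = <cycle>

src (2,1)  cyc=6
E→(3,1)  cyc=7
E→(4,1)  cyc=8
N→(4,2)  cyc=9

path = [(2,1), (3,1), (4,1), (4,2)]
arrival = 9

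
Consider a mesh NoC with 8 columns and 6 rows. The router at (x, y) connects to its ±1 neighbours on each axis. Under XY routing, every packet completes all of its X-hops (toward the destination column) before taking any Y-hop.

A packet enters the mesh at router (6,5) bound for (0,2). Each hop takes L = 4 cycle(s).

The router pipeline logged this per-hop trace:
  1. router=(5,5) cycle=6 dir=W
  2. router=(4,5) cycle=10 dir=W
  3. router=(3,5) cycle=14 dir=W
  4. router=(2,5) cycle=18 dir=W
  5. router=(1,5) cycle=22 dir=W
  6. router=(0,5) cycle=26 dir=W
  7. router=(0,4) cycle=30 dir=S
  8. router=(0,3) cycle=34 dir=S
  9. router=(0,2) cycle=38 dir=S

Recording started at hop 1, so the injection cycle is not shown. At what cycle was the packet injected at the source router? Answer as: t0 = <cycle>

t0 = 2

Hop 1 reached at cycle 6; hop k is at t0 + k·L.
t0 = cyc[1] − L = 6 − 4 = 2.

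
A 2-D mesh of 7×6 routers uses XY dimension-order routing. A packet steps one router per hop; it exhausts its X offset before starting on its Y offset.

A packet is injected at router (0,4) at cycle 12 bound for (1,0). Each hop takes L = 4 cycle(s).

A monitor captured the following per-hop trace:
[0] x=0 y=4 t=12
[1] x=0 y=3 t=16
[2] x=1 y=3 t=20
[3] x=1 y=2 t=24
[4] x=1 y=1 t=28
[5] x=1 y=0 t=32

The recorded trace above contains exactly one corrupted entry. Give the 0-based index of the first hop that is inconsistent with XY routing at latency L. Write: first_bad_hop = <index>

hop 1: step (+0,-1), +4 cyc — BAD: Y-move but x=0≠1

first_bad_hop = 1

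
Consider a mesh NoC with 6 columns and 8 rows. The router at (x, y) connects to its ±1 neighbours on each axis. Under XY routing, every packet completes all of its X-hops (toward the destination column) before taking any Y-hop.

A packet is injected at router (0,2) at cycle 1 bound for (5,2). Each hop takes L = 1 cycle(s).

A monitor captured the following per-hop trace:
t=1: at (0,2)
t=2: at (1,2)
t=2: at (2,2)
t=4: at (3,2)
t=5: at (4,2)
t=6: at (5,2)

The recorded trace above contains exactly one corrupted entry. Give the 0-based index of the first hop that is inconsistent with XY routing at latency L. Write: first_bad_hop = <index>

first_bad_hop = 2

[1] (+1,+0) / 1c ⇒ ok
[2] (+1,+0) / 0c ⇒ BAD: Δcyc=0≠L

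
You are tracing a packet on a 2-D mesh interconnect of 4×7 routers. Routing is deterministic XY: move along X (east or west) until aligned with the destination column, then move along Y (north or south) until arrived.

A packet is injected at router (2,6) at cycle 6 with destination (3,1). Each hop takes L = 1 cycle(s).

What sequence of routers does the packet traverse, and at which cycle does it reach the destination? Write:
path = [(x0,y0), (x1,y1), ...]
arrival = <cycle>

  0. router=(2,6) cycle=6 (inject)
  1. router=(3,6) cycle=7 dir=E
  2. router=(3,5) cycle=8 dir=S
  3. router=(3,4) cycle=9 dir=S
  4. router=(3,3) cycle=10 dir=S
  5. router=(3,2) cycle=11 dir=S
  6. router=(3,1) cycle=12 dir=S

path = [(2,6), (3,6), (3,5), (3,4), (3,3), (3,2), (3,1)]
arrival = 12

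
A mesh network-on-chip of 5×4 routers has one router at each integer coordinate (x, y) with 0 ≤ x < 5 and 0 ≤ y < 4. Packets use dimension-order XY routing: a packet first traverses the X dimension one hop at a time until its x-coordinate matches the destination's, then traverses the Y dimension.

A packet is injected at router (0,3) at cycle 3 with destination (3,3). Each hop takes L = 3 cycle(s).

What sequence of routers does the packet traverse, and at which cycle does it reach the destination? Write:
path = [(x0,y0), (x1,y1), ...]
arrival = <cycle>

path = [(0,3), (1,3), (2,3), (3,3)]
arrival = 12

[0] x=0 y=3 t=3
[1] x=1 y=3 t=6 →E
[2] x=2 y=3 t=9 →E
[3] x=3 y=3 t=12 →E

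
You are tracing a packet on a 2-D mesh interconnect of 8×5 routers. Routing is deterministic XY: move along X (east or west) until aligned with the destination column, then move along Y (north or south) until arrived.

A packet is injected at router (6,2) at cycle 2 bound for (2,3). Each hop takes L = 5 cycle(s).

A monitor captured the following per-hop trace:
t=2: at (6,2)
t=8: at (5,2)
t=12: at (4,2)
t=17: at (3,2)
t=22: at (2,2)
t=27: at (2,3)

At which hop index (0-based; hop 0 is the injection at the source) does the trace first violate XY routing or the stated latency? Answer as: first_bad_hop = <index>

first_bad_hop = 1

[1] (-1,+0) / 6c ⇒ BAD: Δcyc=6≠L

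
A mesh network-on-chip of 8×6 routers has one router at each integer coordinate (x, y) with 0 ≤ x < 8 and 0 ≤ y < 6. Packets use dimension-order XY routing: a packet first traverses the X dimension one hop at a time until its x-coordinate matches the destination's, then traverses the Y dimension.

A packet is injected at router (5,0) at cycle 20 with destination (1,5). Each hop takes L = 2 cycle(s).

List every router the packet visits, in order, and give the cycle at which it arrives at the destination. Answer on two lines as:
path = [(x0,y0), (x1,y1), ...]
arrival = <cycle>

path = [(5,0), (4,0), (3,0), (2,0), (1,0), (1,1), (1,2), (1,3), (1,4), (1,5)]
arrival = 38

#0 — 5,0 | c20
#1 — 4,0 | c22 | W
#2 — 3,0 | c24 | W
#3 — 2,0 | c26 | W
#4 — 1,0 | c28 | W
#5 — 1,1 | c30 | N
#6 — 1,2 | c32 | N
#7 — 1,3 | c34 | N
#8 — 1,4 | c36 | N
#9 — 1,5 | c38 | N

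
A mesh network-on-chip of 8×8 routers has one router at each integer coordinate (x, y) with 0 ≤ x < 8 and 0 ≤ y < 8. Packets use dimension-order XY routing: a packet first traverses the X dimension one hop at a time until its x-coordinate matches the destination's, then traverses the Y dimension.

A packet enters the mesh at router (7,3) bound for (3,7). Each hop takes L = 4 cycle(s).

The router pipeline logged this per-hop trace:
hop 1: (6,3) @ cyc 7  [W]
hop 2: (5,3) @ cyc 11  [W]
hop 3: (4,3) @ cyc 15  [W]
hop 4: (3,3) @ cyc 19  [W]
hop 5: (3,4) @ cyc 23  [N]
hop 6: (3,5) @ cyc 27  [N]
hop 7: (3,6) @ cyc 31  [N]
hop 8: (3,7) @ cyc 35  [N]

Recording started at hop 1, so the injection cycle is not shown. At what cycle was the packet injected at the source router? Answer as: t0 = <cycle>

t0 = 3

Hop 1 reached at cycle 7; hop k is at t0 + k·L.
t0 = cyc[1] − L = 7 − 4 = 3.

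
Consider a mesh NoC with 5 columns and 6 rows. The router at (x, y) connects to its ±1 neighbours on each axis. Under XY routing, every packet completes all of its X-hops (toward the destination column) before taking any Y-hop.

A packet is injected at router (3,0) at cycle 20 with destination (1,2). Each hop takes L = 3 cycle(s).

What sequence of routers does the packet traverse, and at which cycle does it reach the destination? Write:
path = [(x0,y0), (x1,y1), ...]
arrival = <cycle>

  0. router=(3,0) cycle=20 (inject)
  1. router=(2,0) cycle=23 dir=W
  2. router=(1,0) cycle=26 dir=W
  3. router=(1,1) cycle=29 dir=N
  4. router=(1,2) cycle=32 dir=N

path = [(3,0), (2,0), (1,0), (1,1), (1,2)]
arrival = 32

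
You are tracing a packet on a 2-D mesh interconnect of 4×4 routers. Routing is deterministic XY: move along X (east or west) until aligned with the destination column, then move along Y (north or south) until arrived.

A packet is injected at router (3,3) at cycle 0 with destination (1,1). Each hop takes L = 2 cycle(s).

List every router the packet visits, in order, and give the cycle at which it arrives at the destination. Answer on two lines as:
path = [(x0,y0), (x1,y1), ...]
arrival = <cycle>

path = [(3,3), (2,3), (1,3), (1,2), (1,1)]
arrival = 8

t=0: at (3,3)
t=2: at (2,3) after W
t=4: at (1,3) after W
t=6: at (1,2) after S
t=8: at (1,1) after S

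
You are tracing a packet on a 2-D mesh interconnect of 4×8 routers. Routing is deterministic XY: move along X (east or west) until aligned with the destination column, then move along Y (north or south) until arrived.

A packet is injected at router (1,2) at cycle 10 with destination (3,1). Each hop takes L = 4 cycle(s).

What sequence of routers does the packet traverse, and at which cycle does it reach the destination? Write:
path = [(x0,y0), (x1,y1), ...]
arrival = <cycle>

src (1,2)  cyc=10
E→(2,2)  cyc=14
E→(3,2)  cyc=18
S→(3,1)  cyc=22

path = [(1,2), (2,2), (3,2), (3,1)]
arrival = 22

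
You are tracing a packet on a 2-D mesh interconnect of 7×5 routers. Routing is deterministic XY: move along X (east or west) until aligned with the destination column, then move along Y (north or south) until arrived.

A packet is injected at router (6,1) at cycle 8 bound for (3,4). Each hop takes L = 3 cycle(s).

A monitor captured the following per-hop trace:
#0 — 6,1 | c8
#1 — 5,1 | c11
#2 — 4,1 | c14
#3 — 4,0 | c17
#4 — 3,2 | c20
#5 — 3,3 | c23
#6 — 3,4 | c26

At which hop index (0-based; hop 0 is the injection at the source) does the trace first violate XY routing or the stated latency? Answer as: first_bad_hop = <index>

hop 1: step (-1,+0), +3 cyc — ok
hop 2: step (-1,+0), +3 cyc — ok
hop 3: step (+0,-1), +3 cyc — BAD: Y-move but x=4≠3

first_bad_hop = 3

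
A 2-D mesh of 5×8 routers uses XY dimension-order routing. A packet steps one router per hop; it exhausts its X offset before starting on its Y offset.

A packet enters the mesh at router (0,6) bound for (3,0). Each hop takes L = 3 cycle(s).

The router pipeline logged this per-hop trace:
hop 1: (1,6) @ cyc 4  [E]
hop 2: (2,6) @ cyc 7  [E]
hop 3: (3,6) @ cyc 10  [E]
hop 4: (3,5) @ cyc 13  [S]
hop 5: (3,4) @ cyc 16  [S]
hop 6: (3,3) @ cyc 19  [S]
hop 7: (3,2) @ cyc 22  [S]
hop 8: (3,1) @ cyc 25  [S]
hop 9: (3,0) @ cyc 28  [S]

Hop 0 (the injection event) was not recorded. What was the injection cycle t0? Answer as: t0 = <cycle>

t0 = 1

cyc[1] = 4 and cyc[k] = t0 + k·L for every k.
Subtract one hop: t0 = 4 − 3 = 1.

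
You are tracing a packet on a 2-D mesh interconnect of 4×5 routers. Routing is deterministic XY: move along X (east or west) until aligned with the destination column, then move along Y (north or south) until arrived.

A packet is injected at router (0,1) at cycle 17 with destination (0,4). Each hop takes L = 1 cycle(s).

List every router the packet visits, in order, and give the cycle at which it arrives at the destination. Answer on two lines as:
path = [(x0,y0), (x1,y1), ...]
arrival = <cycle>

path = [(0,1), (0,2), (0,3), (0,4)]
arrival = 20

t=17: at (0,1)
t=18: at (0,2) after N
t=19: at (0,3) after N
t=20: at (0,4) after N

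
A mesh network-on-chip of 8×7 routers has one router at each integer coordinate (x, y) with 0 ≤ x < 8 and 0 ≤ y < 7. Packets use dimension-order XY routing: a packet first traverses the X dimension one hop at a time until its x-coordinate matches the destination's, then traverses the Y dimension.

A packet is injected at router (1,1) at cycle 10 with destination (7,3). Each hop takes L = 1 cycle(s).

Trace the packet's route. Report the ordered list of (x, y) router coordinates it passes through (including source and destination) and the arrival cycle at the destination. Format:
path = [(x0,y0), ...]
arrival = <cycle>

path = [(1,1), (2,1), (3,1), (4,1), (5,1), (6,1), (7,1), (7,2), (7,3)]
arrival = 18

[0] x=1 y=1 t=10
[1] x=2 y=1 t=11 →E
[2] x=3 y=1 t=12 →E
[3] x=4 y=1 t=13 →E
[4] x=5 y=1 t=14 →E
[5] x=6 y=1 t=15 →E
[6] x=7 y=1 t=16 →E
[7] x=7 y=2 t=17 →N
[8] x=7 y=3 t=18 →N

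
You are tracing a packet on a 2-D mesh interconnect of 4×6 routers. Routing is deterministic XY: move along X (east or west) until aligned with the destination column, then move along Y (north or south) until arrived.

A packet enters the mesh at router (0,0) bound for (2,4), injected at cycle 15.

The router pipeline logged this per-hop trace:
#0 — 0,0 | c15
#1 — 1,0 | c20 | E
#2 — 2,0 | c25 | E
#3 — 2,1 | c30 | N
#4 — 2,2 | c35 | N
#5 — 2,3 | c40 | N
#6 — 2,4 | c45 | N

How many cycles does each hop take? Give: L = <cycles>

Δcyc across hop 0→1: 20 − 15 = 5.
That increment is L by definition: L = 5.

L = 5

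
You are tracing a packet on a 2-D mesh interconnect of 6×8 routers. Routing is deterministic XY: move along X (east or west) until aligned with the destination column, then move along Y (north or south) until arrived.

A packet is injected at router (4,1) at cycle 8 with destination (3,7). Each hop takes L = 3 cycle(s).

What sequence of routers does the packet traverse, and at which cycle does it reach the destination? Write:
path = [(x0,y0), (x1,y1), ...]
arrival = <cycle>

hop 0: (4,1) @ cyc 8
hop 1: (3,1) @ cyc 11  [W]
hop 2: (3,2) @ cyc 14  [N]
hop 3: (3,3) @ cyc 17  [N]
hop 4: (3,4) @ cyc 20  [N]
hop 5: (3,5) @ cyc 23  [N]
hop 6: (3,6) @ cyc 26  [N]
hop 7: (3,7) @ cyc 29  [N]

path = [(4,1), (3,1), (3,2), (3,3), (3,4), (3,5), (3,6), (3,7)]
arrival = 29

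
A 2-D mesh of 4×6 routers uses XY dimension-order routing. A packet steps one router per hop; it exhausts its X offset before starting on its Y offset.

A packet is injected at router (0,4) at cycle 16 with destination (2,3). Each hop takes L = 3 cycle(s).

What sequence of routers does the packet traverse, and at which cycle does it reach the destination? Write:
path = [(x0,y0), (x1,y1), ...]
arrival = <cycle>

t=16: at (0,4)
t=19: at (1,4) after E
t=22: at (2,4) after E
t=25: at (2,3) after S

path = [(0,4), (1,4), (2,4), (2,3)]
arrival = 25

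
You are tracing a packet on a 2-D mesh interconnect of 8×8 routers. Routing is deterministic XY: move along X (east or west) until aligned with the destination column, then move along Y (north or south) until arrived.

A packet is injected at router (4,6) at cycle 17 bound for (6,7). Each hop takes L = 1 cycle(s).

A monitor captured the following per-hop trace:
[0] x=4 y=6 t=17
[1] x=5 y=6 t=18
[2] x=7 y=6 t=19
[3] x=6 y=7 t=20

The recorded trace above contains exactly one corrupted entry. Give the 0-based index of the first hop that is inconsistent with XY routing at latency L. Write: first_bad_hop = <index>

first_bad_hop = 2

[1] (+1,+0) / 1c ⇒ ok
[2] (+2,+0) / 1c ⇒ BAD: non-unit step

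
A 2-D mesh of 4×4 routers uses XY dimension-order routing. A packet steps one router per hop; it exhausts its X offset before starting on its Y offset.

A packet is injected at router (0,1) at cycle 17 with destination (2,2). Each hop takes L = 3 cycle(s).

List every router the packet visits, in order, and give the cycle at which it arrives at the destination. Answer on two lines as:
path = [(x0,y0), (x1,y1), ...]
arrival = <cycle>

[0] x=0 y=1 t=17
[1] x=1 y=1 t=20 →E
[2] x=2 y=1 t=23 →E
[3] x=2 y=2 t=26 →N

path = [(0,1), (1,1), (2,1), (2,2)]
arrival = 26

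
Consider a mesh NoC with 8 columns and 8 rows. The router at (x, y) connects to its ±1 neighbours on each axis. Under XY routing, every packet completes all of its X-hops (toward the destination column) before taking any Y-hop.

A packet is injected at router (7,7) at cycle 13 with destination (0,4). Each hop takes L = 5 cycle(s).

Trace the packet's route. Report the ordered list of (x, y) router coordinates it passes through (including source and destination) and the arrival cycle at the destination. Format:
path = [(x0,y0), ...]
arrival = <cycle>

hop 0: (7,7) @ cyc 13
hop 1: (6,7) @ cyc 18  [W]
hop 2: (5,7) @ cyc 23  [W]
hop 3: (4,7) @ cyc 28  [W]
hop 4: (3,7) @ cyc 33  [W]
hop 5: (2,7) @ cyc 38  [W]
hop 6: (1,7) @ cyc 43  [W]
hop 7: (0,7) @ cyc 48  [W]
hop 8: (0,6) @ cyc 53  [S]
hop 9: (0,5) @ cyc 58  [S]
hop 10: (0,4) @ cyc 63  [S]

path = [(7,7), (6,7), (5,7), (4,7), (3,7), (2,7), (1,7), (0,7), (0,6), (0,5), (0,4)]
arrival = 63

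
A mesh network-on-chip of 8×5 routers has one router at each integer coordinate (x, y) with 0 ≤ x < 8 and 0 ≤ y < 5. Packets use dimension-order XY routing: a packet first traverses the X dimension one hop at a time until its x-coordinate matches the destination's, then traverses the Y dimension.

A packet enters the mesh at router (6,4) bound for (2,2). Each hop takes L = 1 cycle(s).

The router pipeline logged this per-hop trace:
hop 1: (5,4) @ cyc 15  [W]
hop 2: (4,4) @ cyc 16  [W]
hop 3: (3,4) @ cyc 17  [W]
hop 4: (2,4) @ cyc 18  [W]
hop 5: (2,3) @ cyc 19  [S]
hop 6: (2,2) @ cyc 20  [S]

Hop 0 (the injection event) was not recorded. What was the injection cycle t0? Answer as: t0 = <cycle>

At hop 1 the cycle is 15; in general cyc_k = t0 + kL.
So t0 = 15 − 1·1 = 14.

t0 = 14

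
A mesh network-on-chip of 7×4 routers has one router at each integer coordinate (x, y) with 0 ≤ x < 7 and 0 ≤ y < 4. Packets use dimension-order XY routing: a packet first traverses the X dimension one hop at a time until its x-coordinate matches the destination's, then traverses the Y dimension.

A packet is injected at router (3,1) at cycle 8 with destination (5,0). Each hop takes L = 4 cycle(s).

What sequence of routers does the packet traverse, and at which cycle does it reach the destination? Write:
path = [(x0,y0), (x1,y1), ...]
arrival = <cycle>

path = [(3,1), (4,1), (5,1), (5,0)]
arrival = 20

src (3,1)  cyc=8
E→(4,1)  cyc=12
E→(5,1)  cyc=16
S→(5,0)  cyc=20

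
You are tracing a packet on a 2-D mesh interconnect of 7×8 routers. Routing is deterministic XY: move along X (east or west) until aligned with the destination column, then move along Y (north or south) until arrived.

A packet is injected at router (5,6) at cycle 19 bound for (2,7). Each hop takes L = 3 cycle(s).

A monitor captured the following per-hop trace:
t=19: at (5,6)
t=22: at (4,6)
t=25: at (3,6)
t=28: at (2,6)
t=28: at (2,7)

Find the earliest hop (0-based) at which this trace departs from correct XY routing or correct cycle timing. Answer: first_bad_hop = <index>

first_bad_hop = 4

[1] (-1,+0) / 3c ⇒ ok
[2] (-1,+0) / 3c ⇒ ok
[3] (-1,+0) / 3c ⇒ ok
[4] (+0,+1) / 0c ⇒ BAD: Δcyc=0≠L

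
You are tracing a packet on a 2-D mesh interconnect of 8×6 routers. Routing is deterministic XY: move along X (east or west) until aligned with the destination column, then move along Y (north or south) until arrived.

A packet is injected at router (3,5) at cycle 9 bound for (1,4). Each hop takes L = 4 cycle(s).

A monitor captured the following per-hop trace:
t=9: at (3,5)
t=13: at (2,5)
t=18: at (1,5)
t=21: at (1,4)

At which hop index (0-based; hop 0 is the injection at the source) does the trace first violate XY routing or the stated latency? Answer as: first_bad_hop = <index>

first_bad_hop = 2

[1] (-1,+0) / 4c ⇒ ok
[2] (-1,+0) / 5c ⇒ BAD: Δcyc=5≠L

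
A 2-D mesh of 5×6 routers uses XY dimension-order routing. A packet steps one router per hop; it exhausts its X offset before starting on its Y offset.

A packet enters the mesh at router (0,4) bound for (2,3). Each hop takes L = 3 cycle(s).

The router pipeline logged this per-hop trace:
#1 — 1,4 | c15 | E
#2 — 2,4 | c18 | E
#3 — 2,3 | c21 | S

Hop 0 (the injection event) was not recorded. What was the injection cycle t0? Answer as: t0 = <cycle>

t0 = 12

Hop 1 reached at cycle 15; hop k is at t0 + k·L.
Subtract one hop: t0 = 15 − 3 = 12.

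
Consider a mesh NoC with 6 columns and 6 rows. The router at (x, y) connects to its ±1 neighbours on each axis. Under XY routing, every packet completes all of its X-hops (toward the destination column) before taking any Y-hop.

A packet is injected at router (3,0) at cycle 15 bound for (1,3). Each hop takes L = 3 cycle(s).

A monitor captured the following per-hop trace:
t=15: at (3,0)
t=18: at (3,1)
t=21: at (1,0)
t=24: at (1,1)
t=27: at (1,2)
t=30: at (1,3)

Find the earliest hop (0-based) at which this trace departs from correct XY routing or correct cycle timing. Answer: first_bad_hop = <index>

check 1→ d=(0,1) cyc+3: BAD: Y-move but x=3≠1

first_bad_hop = 1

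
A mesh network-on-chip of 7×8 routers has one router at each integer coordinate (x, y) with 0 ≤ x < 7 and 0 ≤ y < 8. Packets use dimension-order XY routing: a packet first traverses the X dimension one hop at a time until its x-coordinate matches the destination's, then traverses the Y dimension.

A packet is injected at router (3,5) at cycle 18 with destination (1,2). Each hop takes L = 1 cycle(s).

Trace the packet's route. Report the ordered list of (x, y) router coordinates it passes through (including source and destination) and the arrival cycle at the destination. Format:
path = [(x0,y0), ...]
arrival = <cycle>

path = [(3,5), (2,5), (1,5), (1,4), (1,3), (1,2)]
arrival = 23

#0 — 3,5 | c18
#1 — 2,5 | c19 | W
#2 — 1,5 | c20 | W
#3 — 1,4 | c21 | S
#4 — 1,3 | c22 | S
#5 — 1,2 | c23 | S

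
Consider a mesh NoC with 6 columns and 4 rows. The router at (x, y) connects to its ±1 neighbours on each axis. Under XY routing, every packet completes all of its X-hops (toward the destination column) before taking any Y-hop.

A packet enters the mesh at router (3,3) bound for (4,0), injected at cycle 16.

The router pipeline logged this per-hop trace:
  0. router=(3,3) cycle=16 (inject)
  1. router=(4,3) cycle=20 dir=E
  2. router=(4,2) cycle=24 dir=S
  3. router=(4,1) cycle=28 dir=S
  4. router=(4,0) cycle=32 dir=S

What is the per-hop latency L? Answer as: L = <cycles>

L = 4

Between hops 0 and 1 the cycle counter advances 20 − 16 = 4.
That increment is L by definition: L = 4.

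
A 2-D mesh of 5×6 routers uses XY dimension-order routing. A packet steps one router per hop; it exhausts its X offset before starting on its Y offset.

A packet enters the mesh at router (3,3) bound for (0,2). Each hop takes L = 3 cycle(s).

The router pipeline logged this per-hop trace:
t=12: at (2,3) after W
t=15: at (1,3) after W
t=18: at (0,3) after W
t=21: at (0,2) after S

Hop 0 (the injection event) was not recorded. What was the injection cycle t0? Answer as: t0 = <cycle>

t0 = 9

At hop 1 the cycle is 12; in general cyc_k = t0 + kL.
Subtract one hop: t0 = 12 − 3 = 9.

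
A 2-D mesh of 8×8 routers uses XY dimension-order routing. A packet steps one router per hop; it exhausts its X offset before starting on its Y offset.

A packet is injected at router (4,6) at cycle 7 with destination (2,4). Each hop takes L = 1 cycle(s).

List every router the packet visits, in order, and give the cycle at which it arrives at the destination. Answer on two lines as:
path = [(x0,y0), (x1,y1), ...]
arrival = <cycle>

path = [(4,6), (3,6), (2,6), (2,5), (2,4)]
arrival = 11

  0. router=(4,6) cycle=7 (inject)
  1. router=(3,6) cycle=8 dir=W
  2. router=(2,6) cycle=9 dir=W
  3. router=(2,5) cycle=10 dir=S
  4. router=(2,4) cycle=11 dir=S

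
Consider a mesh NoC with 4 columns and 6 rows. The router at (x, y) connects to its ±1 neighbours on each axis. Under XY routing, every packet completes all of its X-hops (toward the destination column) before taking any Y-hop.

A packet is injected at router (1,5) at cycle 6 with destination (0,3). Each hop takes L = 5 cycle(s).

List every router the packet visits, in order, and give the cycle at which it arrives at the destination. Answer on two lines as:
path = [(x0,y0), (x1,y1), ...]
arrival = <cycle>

  0. router=(1,5) cycle=6 (inject)
  1. router=(0,5) cycle=11 dir=W
  2. router=(0,4) cycle=16 dir=S
  3. router=(0,3) cycle=21 dir=S

path = [(1,5), (0,5), (0,4), (0,3)]
arrival = 21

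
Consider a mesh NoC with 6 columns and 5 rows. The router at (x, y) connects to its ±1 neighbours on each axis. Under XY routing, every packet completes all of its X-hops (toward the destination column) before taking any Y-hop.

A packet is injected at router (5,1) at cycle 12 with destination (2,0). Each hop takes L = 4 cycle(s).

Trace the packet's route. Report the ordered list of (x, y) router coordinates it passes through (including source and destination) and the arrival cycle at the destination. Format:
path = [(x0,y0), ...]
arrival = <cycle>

src (5,1)  cyc=12
W→(4,1)  cyc=16
W→(3,1)  cyc=20
W→(2,1)  cyc=24
S→(2,0)  cyc=28

path = [(5,1), (4,1), (3,1), (2,1), (2,0)]
arrival = 28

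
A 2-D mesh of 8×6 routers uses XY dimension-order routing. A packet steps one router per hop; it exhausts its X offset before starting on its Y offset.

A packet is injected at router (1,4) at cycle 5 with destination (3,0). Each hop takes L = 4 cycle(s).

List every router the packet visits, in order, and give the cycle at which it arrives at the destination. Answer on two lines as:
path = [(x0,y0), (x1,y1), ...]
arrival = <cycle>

[0] x=1 y=4 t=5
[1] x=2 y=4 t=9 →E
[2] x=3 y=4 t=13 →E
[3] x=3 y=3 t=17 →S
[4] x=3 y=2 t=21 →S
[5] x=3 y=1 t=25 →S
[6] x=3 y=0 t=29 →S

path = [(1,4), (2,4), (3,4), (3,3), (3,2), (3,1), (3,0)]
arrival = 29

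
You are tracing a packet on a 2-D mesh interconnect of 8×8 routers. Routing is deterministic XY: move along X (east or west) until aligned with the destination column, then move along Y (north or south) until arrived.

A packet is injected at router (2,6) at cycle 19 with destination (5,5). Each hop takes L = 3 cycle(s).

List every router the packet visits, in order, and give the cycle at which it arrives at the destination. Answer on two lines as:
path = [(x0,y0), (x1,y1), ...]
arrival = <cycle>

path = [(2,6), (3,6), (4,6), (5,6), (5,5)]
arrival = 31

src (2,6)  cyc=19
E→(3,6)  cyc=22
E→(4,6)  cyc=25
E→(5,6)  cyc=28
S→(5,5)  cyc=31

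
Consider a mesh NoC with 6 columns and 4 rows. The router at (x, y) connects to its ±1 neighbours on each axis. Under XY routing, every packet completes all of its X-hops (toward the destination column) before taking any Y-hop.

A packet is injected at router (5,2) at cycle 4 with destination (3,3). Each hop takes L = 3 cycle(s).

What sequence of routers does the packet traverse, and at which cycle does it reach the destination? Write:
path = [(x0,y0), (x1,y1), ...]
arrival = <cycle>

t=4: at (5,2)
t=7: at (4,2) after W
t=10: at (3,2) after W
t=13: at (3,3) after N

path = [(5,2), (4,2), (3,2), (3,3)]
arrival = 13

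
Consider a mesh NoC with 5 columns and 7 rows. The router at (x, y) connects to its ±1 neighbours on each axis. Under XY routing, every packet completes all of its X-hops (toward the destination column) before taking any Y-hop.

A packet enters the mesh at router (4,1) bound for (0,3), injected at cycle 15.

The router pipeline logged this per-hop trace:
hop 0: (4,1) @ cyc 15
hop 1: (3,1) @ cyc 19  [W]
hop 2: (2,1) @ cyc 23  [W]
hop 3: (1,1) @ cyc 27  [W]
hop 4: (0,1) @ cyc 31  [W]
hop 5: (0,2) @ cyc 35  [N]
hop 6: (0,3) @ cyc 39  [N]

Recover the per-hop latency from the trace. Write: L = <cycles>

L = 4

Between hops 0 and 1 the cycle counter advances 19 − 15 = 4.
Each hop adds L, hence L = 4.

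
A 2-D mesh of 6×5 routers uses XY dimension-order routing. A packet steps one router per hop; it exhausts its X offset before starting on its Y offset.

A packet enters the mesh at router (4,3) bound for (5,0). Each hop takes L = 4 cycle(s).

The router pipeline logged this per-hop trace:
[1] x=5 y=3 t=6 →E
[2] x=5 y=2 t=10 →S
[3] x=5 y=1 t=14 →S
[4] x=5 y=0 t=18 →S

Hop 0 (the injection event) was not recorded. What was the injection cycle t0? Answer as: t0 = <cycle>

The first recorded entry is hop 1 at cycle 6.
So t0 = 6 − 1·4 = 2.

t0 = 2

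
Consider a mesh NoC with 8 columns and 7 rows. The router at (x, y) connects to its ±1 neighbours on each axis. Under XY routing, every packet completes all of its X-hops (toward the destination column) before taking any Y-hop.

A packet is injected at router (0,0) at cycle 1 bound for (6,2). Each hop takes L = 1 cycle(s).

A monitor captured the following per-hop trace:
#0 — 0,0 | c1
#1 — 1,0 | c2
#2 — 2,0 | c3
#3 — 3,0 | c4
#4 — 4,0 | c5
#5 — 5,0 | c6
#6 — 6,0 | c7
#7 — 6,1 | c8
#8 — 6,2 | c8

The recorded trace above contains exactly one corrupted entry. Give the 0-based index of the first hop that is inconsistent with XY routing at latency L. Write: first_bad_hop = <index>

first_bad_hop = 8

  1: Δx=+1 Δy=+0 Δt=1 [ok]
  2: Δx=+1 Δy=+0 Δt=1 [ok]
  3: Δx=+1 Δy=+0 Δt=1 [ok]
  4: Δx=+1 Δy=+0 Δt=1 [ok]
  5: Δx=+1 Δy=+0 Δt=1 [ok]
  6: Δx=+1 Δy=+0 Δt=1 [ok]
  7: Δx=+0 Δy=+1 Δt=1 [ok]
  8: Δx=+0 Δy=+1 Δt=0 [BAD: Δcyc=0≠L]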